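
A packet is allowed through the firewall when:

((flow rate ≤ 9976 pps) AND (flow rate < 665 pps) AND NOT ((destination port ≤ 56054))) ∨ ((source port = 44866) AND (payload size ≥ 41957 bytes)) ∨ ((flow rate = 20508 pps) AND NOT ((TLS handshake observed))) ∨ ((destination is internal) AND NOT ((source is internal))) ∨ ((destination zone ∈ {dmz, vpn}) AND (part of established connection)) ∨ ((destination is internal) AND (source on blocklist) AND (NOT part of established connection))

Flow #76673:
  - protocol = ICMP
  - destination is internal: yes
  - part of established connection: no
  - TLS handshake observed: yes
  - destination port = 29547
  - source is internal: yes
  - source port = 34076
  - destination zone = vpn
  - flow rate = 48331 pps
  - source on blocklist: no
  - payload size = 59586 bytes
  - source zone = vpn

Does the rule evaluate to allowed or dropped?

Dropped

Atomic conditions:
  flow rate ≤ 9976 pps: 48331 ≤ 9976 is false
  flow rate < 665 pps: 48331 < 665 is false
  destination port ≤ 56054: 29547 ≤ 56054 is true
  source port = 44866: 34076 == 44866 is false
  payload size ≥ 41957 bytes: 59586 ≥ 41957 is true
  flow rate = 20508 pps: 48331 == 20508 is false
  TLS handshake observed: yes → true
  destination is internal: yes → true
  source is internal: yes → true
  destination zone ∈ {dmz, vpn}: vpn is in the set → true
  part of established connection: no → false
  source on blocklist: no → false
  NOT part of established connection: no → true
Combine:
[1.3] NOT true = false
[1] false AND false AND false = false
[2] false AND true = false
[3.2] NOT true = false
[3] false AND false = false
[4.2] NOT true = false
[4] true AND false = false
[5] true AND false = false
[6] true AND false AND true = false
[root] false OR false OR false OR false OR false OR false = false
Overall: false → dropped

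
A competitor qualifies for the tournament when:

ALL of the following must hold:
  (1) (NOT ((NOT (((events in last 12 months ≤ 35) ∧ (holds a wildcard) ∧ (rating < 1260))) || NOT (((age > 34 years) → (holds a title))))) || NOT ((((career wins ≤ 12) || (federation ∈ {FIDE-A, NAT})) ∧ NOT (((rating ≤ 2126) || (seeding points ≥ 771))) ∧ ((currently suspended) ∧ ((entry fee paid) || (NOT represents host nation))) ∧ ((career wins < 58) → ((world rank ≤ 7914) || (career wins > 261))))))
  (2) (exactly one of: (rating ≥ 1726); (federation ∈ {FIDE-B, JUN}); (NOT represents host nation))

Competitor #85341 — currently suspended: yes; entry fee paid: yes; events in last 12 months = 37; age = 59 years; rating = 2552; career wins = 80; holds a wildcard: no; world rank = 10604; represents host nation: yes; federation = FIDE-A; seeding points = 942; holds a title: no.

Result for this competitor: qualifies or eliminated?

Qualifies

Atomic conditions:
  events in last 12 months ≤ 35: 37 ≤ 35 is false
  holds a wildcard: no → false
  rating < 1260: 2552 < 1260 is false
  age > 34 years: 59 > 34 is true
  holds a title: no → false
  career wins ≤ 12: 80 ≤ 12 is false
  federation ∈ {FIDE-A, NAT}: FIDE-A is in the set → true
  rating ≤ 2126: 2552 ≤ 2126 is false
  seeding points ≥ 771: 942 ≥ 771 is true
  currently suspended: yes → true
  entry fee paid: yes → true
  NOT represents host nation: yes → false
  career wins < 58: 80 < 58 is false
  world rank ≤ 7914: 10604 ≤ 7914 is false
  career wins > 261: 80 > 261 is false
  rating ≥ 1726: 2552 ≥ 1726 is true
  federation ∈ {FIDE-B, JUN}: FIDE-A is not in the set → false
Combine:
[1.1.1.1.1] false AND false AND false = false
[1.1.1.1] NOT false = true
[1.1.1.2.1] true → false = false
[1.1.1.2] NOT false = true
[1.1.1] true OR true = true
[1.1] NOT true = false
[1.2.1.1] false OR true = true
[1.2.1.2.1] false OR true = true
[1.2.1.2] NOT true = false
[1.2.1.3.2] true OR false = true
[1.2.1.3] true AND true = true
[1.2.1.4.2] false OR false = false
[1.2.1.4] false → false (antecedent false ⇒ implication holds) = true
[1.2.1] true AND false AND true AND true = false
[1.2] NOT false = true
[1] false OR true = true
[2] exactly-one(true, false, false) = true
[root] true AND true = true
Overall: true → qualifies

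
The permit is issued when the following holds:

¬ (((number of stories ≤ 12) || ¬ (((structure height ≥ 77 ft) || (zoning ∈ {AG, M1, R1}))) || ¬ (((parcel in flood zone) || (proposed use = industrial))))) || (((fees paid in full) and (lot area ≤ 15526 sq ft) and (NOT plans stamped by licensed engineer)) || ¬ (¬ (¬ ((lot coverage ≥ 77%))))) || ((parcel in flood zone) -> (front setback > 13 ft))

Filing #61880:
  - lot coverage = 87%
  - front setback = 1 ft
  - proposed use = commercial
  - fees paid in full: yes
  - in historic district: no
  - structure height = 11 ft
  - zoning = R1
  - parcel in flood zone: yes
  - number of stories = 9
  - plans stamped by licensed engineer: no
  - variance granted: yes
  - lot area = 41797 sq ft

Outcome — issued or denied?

Atomic conditions:
  number of stories ≤ 12: 9 ≤ 12 is true
  structure height ≥ 77 ft: 11 ≥ 77 is false
  zoning ∈ {AG, M1, R1}: R1 is in the set → true
  parcel in flood zone: yes → true
  proposed use = industrial: commercial == industrial is false
  fees paid in full: yes → true
  lot area ≤ 15526 sq ft: 41797 ≤ 15526 is false
  NOT plans stamped by licensed engineer: no → true
  lot coverage ≥ 77%: 87 ≥ 77 is true
  front setback > 13 ft: 1 > 13 is false
Combine:
[1.1.2.1] false OR true = true
[1.1.2] NOT true = false
[1.1.3.1] true OR false = true
[1.1.3] NOT true = false
[1.1] true OR false OR false = true
[1] NOT true = false
[2.1] true AND false AND true = false
[2.2.1.1] NOT true = false
[2.2.1] NOT false = true
[2.2] NOT true = false
[2] false OR false = false
[3] true → false = false
[root] false OR false OR false = false
Overall: false → denied

Denied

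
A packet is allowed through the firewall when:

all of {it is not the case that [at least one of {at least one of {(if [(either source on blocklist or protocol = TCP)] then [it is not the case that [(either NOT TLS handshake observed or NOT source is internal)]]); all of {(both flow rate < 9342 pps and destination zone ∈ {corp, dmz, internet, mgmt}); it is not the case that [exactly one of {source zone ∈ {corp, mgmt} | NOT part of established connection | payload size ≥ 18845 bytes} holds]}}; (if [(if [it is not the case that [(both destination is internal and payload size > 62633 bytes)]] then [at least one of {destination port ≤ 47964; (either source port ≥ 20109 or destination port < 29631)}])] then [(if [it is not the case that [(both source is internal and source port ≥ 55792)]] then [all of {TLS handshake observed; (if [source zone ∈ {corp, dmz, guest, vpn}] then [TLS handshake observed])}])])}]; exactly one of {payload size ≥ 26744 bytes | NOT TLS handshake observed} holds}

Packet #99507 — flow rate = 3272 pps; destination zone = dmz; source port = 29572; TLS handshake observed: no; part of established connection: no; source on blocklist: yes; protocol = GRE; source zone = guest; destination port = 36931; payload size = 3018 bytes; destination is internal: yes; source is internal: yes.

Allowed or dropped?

Allowed

Atomic conditions:
  source on blocklist: yes → true
  protocol = TCP: GRE == TCP is false
  NOT TLS handshake observed: no → true
  NOT source is internal: yes → false
  flow rate < 9342 pps: 3272 < 9342 is true
  destination zone ∈ {corp, dmz, internet, mgmt}: dmz is in the set → true
  source zone ∈ {corp, mgmt}: guest is not in the set → false
  NOT part of established connection: no → true
  payload size ≥ 18845 bytes: 3018 ≥ 18845 is false
  destination is internal: yes → true
  payload size > 62633 bytes: 3018 > 62633 is false
  destination port ≤ 47964: 36931 ≤ 47964 is true
  source port ≥ 20109: 29572 ≥ 20109 is true
  destination port < 29631: 36931 < 29631 is false
  source is internal: yes → true
  source port ≥ 55792: 29572 ≥ 55792 is false
  TLS handshake observed: no → false
  source zone ∈ {corp, dmz, guest, vpn}: guest is in the set → true
  payload size ≥ 26744 bytes: 3018 ≥ 26744 is false
Combine:
[1.1.1.1.1] true OR false = true
[1.1.1.1.2.1] true OR false = true
[1.1.1.1.2] NOT true = false
[1.1.1.1] true → false = false
[1.1.1.2.1] true AND true = true
[1.1.1.2.2.1] exactly-one(false, true, false) = true
[1.1.1.2.2] NOT true = false
[1.1.1.2] true AND false = false
[1.1.1] false OR false = false
[1.1.2.1.1.1] true AND false = false
[1.1.2.1.1] NOT false = true
[1.1.2.1.2.2] true OR false = true
[1.1.2.1.2] true OR true = true
[1.1.2.1] true → true = true
[1.1.2.2.1.1] true AND false = false
[1.1.2.2.1] NOT false = true
[1.1.2.2.2.2] true → false = false
[1.1.2.2.2] false AND false = false
[1.1.2.2] true → false = false
[1.1.2] true → false = false
[1.1] false OR false = false
[1] NOT false = true
[2] exactly-one(false, true) = true
[root] true AND true = true
Overall: true → allowed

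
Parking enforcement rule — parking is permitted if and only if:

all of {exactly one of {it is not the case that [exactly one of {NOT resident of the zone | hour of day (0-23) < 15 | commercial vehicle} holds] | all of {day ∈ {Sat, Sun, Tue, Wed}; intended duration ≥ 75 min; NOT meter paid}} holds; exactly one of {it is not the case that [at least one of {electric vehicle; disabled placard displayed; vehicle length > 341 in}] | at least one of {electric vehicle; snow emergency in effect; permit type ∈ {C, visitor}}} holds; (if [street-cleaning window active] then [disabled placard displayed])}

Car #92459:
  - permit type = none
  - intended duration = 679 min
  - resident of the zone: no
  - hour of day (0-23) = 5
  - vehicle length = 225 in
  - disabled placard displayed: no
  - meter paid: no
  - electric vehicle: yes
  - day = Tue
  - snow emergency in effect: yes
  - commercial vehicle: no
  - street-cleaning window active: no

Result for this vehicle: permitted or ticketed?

Ticketed

Atomic conditions:
  NOT resident of the zone: no → true
  hour of day (0-23) < 15: 5 < 15 is true
  commercial vehicle: no → false
  day ∈ {Sat, Sun, Tue, Wed}: Tue is in the set → true
  intended duration ≥ 75 min: 679 ≥ 75 is true
  NOT meter paid: no → true
  electric vehicle: yes → true
  disabled placard displayed: no → false
  vehicle length > 341 in: 225 > 341 is false
  snow emergency in effect: yes → true
  permit type ∈ {C, visitor}: none is not in the set → false
  street-cleaning window active: no → false
Combine:
[1.1.1] exactly-one(true, true, false) = false
[1.1] NOT false = true
[1.2] true AND true AND true = true
[1] exactly-one(true, true) = false
[2.1.1] true OR false OR false = true
[2.1] NOT true = false
[2.2] true OR true OR false = true
[2] exactly-one(false, true) = true
[3] false → false (antecedent false ⇒ implication holds) = true
[root] false AND true AND true = false
Overall: false → ticketed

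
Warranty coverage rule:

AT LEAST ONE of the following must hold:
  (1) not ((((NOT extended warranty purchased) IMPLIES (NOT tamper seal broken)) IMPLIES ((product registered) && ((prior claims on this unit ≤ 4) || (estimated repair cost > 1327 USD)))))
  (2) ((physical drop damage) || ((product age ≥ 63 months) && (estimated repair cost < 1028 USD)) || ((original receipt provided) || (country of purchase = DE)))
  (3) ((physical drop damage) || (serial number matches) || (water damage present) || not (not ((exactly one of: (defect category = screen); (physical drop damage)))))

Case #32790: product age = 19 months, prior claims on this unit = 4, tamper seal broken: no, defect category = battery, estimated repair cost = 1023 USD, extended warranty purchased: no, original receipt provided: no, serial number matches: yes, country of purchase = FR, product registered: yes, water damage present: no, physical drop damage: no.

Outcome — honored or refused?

Atomic conditions:
  NOT extended warranty purchased: no → true
  NOT tamper seal broken: no → true
  product registered: yes → true
  prior claims on this unit ≤ 4: 4 ≤ 4 is true
  estimated repair cost > 1327 USD: 1023 > 1327 is false
  physical drop damage: no → false
  product age ≥ 63 months: 19 ≥ 63 is false
  estimated repair cost < 1028 USD: 1023 < 1028 is true
  original receipt provided: no → false
  country of purchase = DE: FR == DE is false
  serial number matches: yes → true
  water damage present: no → false
  defect category = screen: battery == screen is false
Combine:
[1.1.1] true → true = true
[1.1.2.2] true OR false = true
[1.1.2] true AND true = true
[1.1] true → true = true
[1] NOT true = false
[2.2] false AND true = false
[2.3] false OR false = false
[2] false OR false OR false = false
[3.4.1.1] exactly-one(false, false) = false
[3.4.1] NOT false = true
[3.4] NOT true = false
[3] false OR true OR false OR false = true
[root] false OR false OR true = true
Overall: true → honored

Honored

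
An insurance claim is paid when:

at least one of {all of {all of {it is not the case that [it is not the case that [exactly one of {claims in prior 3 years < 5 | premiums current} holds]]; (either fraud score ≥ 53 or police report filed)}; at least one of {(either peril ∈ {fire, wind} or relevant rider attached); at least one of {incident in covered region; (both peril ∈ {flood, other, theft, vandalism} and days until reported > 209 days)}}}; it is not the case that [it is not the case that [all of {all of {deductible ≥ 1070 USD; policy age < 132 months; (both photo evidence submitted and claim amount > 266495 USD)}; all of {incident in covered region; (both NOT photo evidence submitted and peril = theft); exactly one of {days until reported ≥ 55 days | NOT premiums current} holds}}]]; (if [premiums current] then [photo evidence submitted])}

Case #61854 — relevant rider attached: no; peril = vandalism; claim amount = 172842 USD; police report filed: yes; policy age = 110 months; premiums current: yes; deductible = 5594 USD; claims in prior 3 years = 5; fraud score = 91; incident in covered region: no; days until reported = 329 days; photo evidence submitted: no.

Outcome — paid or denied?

Atomic conditions:
  claims in prior 3 years < 5: 5 < 5 is false
  premiums current: yes → true
  fraud score ≥ 53: 91 ≥ 53 is true
  police report filed: yes → true
  peril ∈ {fire, wind}: vandalism is not in the set → false
  relevant rider attached: no → false
  incident in covered region: no → false
  peril ∈ {flood, other, theft, vandalism}: vandalism is in the set → true
  days until reported > 209 days: 329 > 209 is true
  deductible ≥ 1070 USD: 5594 ≥ 1070 is true
  policy age < 132 months: 110 < 132 is true
  photo evidence submitted: no → false
  claim amount > 266495 USD: 172842 > 266495 is false
  NOT photo evidence submitted: no → true
  peril = theft: vandalism == theft is false
  days until reported ≥ 55 days: 329 ≥ 55 is true
  NOT premiums current: yes → false
Combine:
[1.1.1.1.1] exactly-one(false, true) = true
[1.1.1.1] NOT true = false
[1.1.1] NOT false = true
[1.1.2] true OR true = true
[1.1] true AND true = true
[1.2.1] false OR false = false
[1.2.2.2] true AND true = true
[1.2.2] false OR true = true
[1.2] false OR true = true
[1] true AND true = true
[2.1.1.1.3] false AND false = false
[2.1.1.1] true AND true AND false = false
[2.1.1.2.2] true AND false = false
[2.1.1.2.3] exactly-one(true, false) = true
[2.1.1.2] false AND false AND true = false
[2.1.1] false AND false = false
[2.1] NOT false = true
[2] NOT true = false
[3] true → false = false
[root] true OR false OR false = true
Overall: true → paid

Paid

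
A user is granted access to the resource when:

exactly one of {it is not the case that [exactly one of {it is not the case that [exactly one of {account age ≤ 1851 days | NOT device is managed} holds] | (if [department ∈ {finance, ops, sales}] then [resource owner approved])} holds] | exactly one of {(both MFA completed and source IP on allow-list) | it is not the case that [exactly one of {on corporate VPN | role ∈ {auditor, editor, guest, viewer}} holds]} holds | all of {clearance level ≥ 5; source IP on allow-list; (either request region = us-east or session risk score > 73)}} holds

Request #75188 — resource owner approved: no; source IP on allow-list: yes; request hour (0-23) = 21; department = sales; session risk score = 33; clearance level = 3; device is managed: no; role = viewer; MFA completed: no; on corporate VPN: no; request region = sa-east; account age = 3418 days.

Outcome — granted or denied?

Granted

Atomic conditions:
  account age ≤ 1851 days: 3418 ≤ 1851 is false
  NOT device is managed: no → true
  department ∈ {finance, ops, sales}: sales is in the set → true
  resource owner approved: no → false
  MFA completed: no → false
  source IP on allow-list: yes → true
  on corporate VPN: no → false
  role ∈ {auditor, editor, guest, viewer}: viewer is in the set → true
  clearance level ≥ 5: 3 ≥ 5 is false
  request region = us-east: sa-east == us-east is false
  session risk score > 73: 33 > 73 is false
Combine:
[1.1.1.1] exactly-one(false, true) = true
[1.1.1] NOT true = false
[1.1.2] true → false = false
[1.1] exactly-one(false, false) = false
[1] NOT false = true
[2.1] false AND true = false
[2.2.1] exactly-one(false, true) = true
[2.2] NOT true = false
[2] exactly-one(false, false) = false
[3.3] false OR false = false
[3] false AND true AND false = false
[root] exactly-one(true, false, false) = true
Overall: true → granted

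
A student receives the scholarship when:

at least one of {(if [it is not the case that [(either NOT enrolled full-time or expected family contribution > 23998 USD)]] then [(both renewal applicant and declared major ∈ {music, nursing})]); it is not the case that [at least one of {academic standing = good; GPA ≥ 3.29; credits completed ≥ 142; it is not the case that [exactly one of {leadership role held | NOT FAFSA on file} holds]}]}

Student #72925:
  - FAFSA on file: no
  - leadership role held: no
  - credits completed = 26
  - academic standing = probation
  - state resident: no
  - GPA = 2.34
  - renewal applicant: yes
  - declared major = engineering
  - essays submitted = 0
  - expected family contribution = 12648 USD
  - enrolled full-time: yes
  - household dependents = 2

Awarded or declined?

Awarded

Atomic conditions:
  NOT enrolled full-time: yes → false
  expected family contribution > 23998 USD: 12648 > 23998 is false
  renewal applicant: yes → true
  declared major ∈ {music, nursing}: engineering is not in the set → false
  academic standing = good: probation == good is false
  GPA ≥ 3.29: 2.34 ≥ 3.29 is false
  credits completed ≥ 142: 26 ≥ 142 is false
  leadership role held: no → false
  NOT FAFSA on file: no → true
Combine:
[1.1.1] false OR false = false
[1.1] NOT false = true
[1.2] true AND false = false
[1] true → false = false
[2.1.4.1] exactly-one(false, true) = true
[2.1.4] NOT true = false
[2.1] false OR false OR false OR false = false
[2] NOT false = true
[root] false OR true = true
Overall: true → awarded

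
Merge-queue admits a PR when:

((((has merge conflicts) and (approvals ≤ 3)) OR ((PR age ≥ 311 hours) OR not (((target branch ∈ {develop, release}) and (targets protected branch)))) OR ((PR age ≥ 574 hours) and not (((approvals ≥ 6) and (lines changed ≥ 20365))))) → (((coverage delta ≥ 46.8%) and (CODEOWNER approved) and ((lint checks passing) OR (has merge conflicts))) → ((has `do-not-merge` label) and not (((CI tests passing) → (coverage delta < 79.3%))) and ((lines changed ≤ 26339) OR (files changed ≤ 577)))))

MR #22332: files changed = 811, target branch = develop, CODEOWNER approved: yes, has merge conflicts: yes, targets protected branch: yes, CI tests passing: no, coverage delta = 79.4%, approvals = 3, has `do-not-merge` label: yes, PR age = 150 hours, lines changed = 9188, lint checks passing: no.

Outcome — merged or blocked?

Blocked

Atomic conditions:
  has merge conflicts: yes → true
  approvals ≤ 3: 3 ≤ 3 is true
  PR age ≥ 311 hours: 150 ≥ 311 is false
  target branch ∈ {develop, release}: develop is in the set → true
  targets protected branch: yes → true
  PR age ≥ 574 hours: 150 ≥ 574 is false
  approvals ≥ 6: 3 ≥ 6 is false
  lines changed ≥ 20365: 9188 ≥ 20365 is false
  coverage delta ≥ 46.8%: 79.4 ≥ 46.8 is true
  CODEOWNER approved: yes → true
  lint checks passing: no → false
  has `do-not-merge` label: yes → true
  CI tests passing: no → false
  coverage delta < 79.3%: 79.4 < 79.3 is false
  lines changed ≤ 26339: 9188 ≤ 26339 is true
  files changed ≤ 577: 811 ≤ 577 is false
Combine:
[1.1] true AND true = true
[1.2.2.1] true AND true = true
[1.2.2] NOT true = false
[1.2] false OR false = false
[1.3.2.1] false AND false = false
[1.3.2] NOT false = true
[1.3] false AND true = false
[1] true OR false OR false = true
[2.1.3] false OR true = true
[2.1] true AND true AND true = true
[2.2.2.1] false → false (antecedent false ⇒ implication holds) = true
[2.2.2] NOT true = false
[2.2.3] true OR false = true
[2.2] true AND false AND true = false
[2] true → false = false
[root] true → false = false
Overall: false → blocked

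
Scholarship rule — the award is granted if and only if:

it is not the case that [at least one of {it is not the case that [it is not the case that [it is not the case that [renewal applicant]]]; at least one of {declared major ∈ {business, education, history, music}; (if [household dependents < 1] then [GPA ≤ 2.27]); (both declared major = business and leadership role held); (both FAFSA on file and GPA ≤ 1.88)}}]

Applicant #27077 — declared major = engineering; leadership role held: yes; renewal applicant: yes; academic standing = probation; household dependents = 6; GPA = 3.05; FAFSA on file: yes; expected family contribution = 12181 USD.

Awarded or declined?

Declined

Atomic conditions:
  renewal applicant: yes → true
  declared major ∈ {business, education, history, music}: engineering is not in the set → false
  household dependents < 1: 6 < 1 is false
  GPA ≤ 2.27: 3.05 ≤ 2.27 is false
  declared major = business: engineering == business is false
  leadership role held: yes → true
  FAFSA on file: yes → true
  GPA ≤ 1.88: 3.05 ≤ 1.88 is false
Combine:
[1.1.1.1] NOT true = false
[1.1.1] NOT false = true
[1.1] NOT true = false
[1.2.2] false → false (antecedent false ⇒ implication holds) = true
[1.2.3] false AND true = false
[1.2.4] true AND false = false
[1.2] false OR true OR false OR false = true
[1] false OR true = true
[root] NOT true = false
Overall: false → declined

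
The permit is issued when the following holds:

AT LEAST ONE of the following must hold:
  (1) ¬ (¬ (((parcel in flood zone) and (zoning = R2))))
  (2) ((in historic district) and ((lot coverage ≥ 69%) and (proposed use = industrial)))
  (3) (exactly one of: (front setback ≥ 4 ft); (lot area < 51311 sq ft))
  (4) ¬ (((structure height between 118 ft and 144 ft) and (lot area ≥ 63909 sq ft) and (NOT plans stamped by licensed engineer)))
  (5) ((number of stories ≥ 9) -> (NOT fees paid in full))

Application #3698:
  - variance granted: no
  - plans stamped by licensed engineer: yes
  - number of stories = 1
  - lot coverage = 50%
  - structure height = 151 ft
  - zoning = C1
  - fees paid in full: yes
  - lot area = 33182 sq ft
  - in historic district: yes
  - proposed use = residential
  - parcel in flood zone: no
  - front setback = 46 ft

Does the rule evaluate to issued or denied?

Issued

Atomic conditions:
  parcel in flood zone: no → false
  zoning = R2: C1 == R2 is false
  in historic district: yes → true
  lot coverage ≥ 69%: 50 ≥ 69 is false
  proposed use = industrial: residential == industrial is false
  front setback ≥ 4 ft: 46 ≥ 4 is true
  lot area < 51311 sq ft: 33182 < 51311 is true
  structure height between 118 ft and 144 ft: 151 in [118, 144] is false
  lot area ≥ 63909 sq ft: 33182 ≥ 63909 is false
  NOT plans stamped by licensed engineer: yes → false
  number of stories ≥ 9: 1 ≥ 9 is false
  NOT fees paid in full: yes → false
Combine:
[1.1.1] false AND false = false
[1.1] NOT false = true
[1] NOT true = false
[2.2] false AND false = false
[2] true AND false = false
[3] exactly-one(true, true) = false
[4.1] false AND false AND false = false
[4] NOT false = true
[5] false → false (antecedent false ⇒ implication holds) = true
[root] false OR false OR false OR true OR true = true
Overall: true → issued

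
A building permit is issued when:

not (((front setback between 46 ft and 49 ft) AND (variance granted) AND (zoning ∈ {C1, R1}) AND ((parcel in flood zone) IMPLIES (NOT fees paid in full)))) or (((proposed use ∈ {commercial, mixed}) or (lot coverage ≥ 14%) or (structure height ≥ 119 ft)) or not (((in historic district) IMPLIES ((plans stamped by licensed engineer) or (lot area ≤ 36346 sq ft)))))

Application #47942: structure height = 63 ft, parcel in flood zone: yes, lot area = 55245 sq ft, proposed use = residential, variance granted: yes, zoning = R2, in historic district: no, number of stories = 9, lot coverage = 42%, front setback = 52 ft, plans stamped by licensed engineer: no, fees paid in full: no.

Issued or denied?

Issued

Atomic conditions:
  front setback between 46 ft and 49 ft: 52 in [46, 49] is false
  variance granted: yes → true
  zoning ∈ {C1, R1}: R2 is not in the set → false
  parcel in flood zone: yes → true
  NOT fees paid in full: no → true
  proposed use ∈ {commercial, mixed}: residential is not in the set → false
  lot coverage ≥ 14%: 42 ≥ 14 is true
  structure height ≥ 119 ft: 63 ≥ 119 is false
  in historic district: no → false
  plans stamped by licensed engineer: no → false
  lot area ≤ 36346 sq ft: 55245 ≤ 36346 is false
Combine:
[1.1.4] true → true = true
[1.1] false AND true AND false AND true = false
[1] NOT false = true
[2.1] false OR true OR false = true
[2.2.1.2] false OR false = false
[2.2.1] false → false (antecedent false ⇒ implication holds) = true
[2.2] NOT true = false
[2] true OR false = true
[root] true OR true = true
Overall: true → issued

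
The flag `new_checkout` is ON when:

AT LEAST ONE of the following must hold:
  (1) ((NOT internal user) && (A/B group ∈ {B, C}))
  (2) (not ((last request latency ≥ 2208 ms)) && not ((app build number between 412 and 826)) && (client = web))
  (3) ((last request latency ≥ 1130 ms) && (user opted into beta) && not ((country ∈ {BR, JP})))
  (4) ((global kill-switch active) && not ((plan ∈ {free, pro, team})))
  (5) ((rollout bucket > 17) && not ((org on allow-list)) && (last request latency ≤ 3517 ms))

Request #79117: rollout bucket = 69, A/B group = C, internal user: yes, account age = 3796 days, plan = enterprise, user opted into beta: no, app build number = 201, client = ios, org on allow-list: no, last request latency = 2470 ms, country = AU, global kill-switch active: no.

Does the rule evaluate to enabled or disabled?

Enabled

Atomic conditions:
  NOT internal user: yes → false
  A/B group ∈ {B, C}: C is in the set → true
  last request latency ≥ 2208 ms: 2470 ≥ 2208 is true
  app build number between 412 and 826: 201 in [412, 826] is false
  client = web: ios == web is false
  last request latency ≥ 1130 ms: 2470 ≥ 1130 is true
  user opted into beta: no → false
  country ∈ {BR, JP}: AU is not in the set → false
  global kill-switch active: no → false
  plan ∈ {free, pro, team}: enterprise is not in the set → false
  rollout bucket > 17: 69 > 17 is true
  org on allow-list: no → false
  last request latency ≤ 3517 ms: 2470 ≤ 3517 is true
Combine:
[1] false AND true = false
[2.1] NOT true = false
[2.2] NOT false = true
[2] false AND true AND false = false
[3.3] NOT false = true
[3] true AND false AND true = false
[4.2] NOT false = true
[4] false AND true = false
[5.2] NOT false = true
[5] true AND true AND true = true
[root] false OR false OR false OR false OR true = true
Overall: true → enabled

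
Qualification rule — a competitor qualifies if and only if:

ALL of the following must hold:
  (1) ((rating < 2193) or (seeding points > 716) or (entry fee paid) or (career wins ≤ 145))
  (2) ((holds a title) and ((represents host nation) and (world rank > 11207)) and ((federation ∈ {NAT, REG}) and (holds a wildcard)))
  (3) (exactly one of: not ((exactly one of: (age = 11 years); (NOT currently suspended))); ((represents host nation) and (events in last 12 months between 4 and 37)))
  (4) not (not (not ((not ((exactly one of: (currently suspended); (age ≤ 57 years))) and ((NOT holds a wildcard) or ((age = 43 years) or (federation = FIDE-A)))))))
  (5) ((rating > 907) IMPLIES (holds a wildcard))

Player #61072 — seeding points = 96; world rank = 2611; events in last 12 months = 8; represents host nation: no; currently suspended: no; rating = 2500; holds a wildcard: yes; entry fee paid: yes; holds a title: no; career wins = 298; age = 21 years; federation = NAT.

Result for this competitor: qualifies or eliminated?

Eliminated

Atomic conditions:
  rating < 2193: 2500 < 2193 is false
  seeding points > 716: 96 > 716 is false
  entry fee paid: yes → true
  career wins ≤ 145: 298 ≤ 145 is false
  holds a title: no → false
  represents host nation: no → false
  world rank > 11207: 2611 > 11207 is false
  federation ∈ {NAT, REG}: NAT is in the set → true
  holds a wildcard: yes → true
  age = 11 years: 21 == 11 is false
  NOT currently suspended: no → true
  events in last 12 months between 4 and 37: 8 in [4, 37] is true
  currently suspended: no → false
  age ≤ 57 years: 21 ≤ 57 is true
  NOT holds a wildcard: yes → false
  age = 43 years: 21 == 43 is false
  federation = FIDE-A: NAT == FIDE-A is false
  rating > 907: 2500 > 907 is true
Combine:
[1] false OR false OR true OR false = true
[2.2] false AND false = false
[2.3] true AND true = true
[2] false AND false AND true = false
[3.1.1] exactly-one(false, true) = true
[3.1] NOT true = false
[3.2] false AND true = false
[3] exactly-one(false, false) = false
[4.1.1.1.1.1] exactly-one(false, true) = true
[4.1.1.1.1] NOT true = false
[4.1.1.1.2.2] false OR false = false
[4.1.1.1.2] false OR false = false
[4.1.1.1] false AND false = false
[4.1.1] NOT false = true
[4.1] NOT true = false
[4] NOT false = true
[5] true → true = true
[root] true AND false AND false AND true AND true = false
Overall: false → eliminated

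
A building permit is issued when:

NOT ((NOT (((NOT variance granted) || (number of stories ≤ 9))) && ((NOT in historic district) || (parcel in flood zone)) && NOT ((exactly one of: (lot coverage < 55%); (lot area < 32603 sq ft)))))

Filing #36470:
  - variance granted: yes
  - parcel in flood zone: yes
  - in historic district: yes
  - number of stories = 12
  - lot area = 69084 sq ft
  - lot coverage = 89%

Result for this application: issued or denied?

Atomic conditions:
  NOT variance granted: yes → false
  number of stories ≤ 9: 12 ≤ 9 is false
  NOT in historic district: yes → false
  parcel in flood zone: yes → true
  lot coverage < 55%: 89 < 55 is false
  lot area < 32603 sq ft: 69084 < 32603 is false
Combine:
[1.1.1] false OR false = false
[1.1] NOT false = true
[1.2] false OR true = true
[1.3.1] exactly-one(false, false) = false
[1.3] NOT false = true
[1] true AND true AND true = true
[root] NOT true = false
Overall: false → denied

Denied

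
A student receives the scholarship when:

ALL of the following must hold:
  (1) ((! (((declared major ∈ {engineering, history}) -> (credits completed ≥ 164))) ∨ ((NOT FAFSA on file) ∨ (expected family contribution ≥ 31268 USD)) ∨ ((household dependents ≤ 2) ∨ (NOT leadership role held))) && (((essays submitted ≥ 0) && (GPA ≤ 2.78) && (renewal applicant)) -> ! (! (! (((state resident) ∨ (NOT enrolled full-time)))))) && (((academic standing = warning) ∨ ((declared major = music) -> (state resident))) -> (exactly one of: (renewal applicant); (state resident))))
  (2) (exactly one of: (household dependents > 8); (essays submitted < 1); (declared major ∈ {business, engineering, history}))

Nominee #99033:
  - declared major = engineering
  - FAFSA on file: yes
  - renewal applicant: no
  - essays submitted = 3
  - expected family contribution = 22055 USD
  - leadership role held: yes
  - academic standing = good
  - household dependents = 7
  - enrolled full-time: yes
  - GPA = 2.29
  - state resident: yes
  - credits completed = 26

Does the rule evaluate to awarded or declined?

Atomic conditions:
  declared major ∈ {engineering, history}: engineering is in the set → true
  credits completed ≥ 164: 26 ≥ 164 is false
  NOT FAFSA on file: yes → false
  expected family contribution ≥ 31268 USD: 22055 ≥ 31268 is false
  household dependents ≤ 2: 7 ≤ 2 is false
  NOT leadership role held: yes → false
  essays submitted ≥ 0: 3 ≥ 0 is true
  GPA ≤ 2.78: 2.29 ≤ 2.78 is true
  renewal applicant: no → false
  state resident: yes → true
  NOT enrolled full-time: yes → false
  academic standing = warning: good == warning is false
  declared major = music: engineering == music is false
  household dependents > 8: 7 > 8 is false
  essays submitted < 1: 3 < 1 is false
  declared major ∈ {business, engineering, history}: engineering is in the set → true
Combine:
[1.1.1.1] true → false = false
[1.1.1] NOT false = true
[1.1.2] false OR false = false
[1.1.3] false OR false = false
[1.1] true OR false OR false = true
[1.2.1] true AND true AND false = false
[1.2.2.1.1.1] true OR false = true
[1.2.2.1.1] NOT true = false
[1.2.2.1] NOT false = true
[1.2.2] NOT true = false
[1.2] false → false (antecedent false ⇒ implication holds) = true
[1.3.1.2] false → true (antecedent false ⇒ implication holds) = true
[1.3.1] false OR true = true
[1.3.2] exactly-one(false, true) = true
[1.3] true → true = true
[1] true AND true AND true = true
[2] exactly-one(false, false, true) = true
[root] true AND true = true
Overall: true → awarded

Awarded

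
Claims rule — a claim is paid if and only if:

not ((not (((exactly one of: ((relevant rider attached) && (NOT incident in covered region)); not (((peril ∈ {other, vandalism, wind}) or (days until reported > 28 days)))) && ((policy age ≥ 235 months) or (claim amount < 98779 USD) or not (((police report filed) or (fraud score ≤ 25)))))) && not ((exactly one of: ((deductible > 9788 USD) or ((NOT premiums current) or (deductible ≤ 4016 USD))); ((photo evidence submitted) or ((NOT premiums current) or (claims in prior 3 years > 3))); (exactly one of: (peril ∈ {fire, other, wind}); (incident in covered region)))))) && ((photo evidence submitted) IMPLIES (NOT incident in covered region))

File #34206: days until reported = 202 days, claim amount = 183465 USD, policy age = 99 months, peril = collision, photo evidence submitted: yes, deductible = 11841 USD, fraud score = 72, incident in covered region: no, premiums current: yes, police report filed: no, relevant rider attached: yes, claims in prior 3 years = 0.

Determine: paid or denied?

Paid

Atomic conditions:
  relevant rider attached: yes → true
  NOT incident in covered region: no → true
  peril ∈ {other, vandalism, wind}: collision is not in the set → false
  days until reported > 28 days: 202 > 28 is true
  policy age ≥ 235 months: 99 ≥ 235 is false
  claim amount < 98779 USD: 183465 < 98779 is false
  police report filed: no → false
  fraud score ≤ 25: 72 ≤ 25 is false
  deductible > 9788 USD: 11841 > 9788 is true
  NOT premiums current: yes → false
  deductible ≤ 4016 USD: 11841 ≤ 4016 is false
  photo evidence submitted: yes → true
  claims in prior 3 years > 3: 0 > 3 is false
  peril ∈ {fire, other, wind}: collision is not in the set → false
  incident in covered region: no → false
Combine:
[1.1.1.1.1.1] true AND true = true
[1.1.1.1.1.2.1] false OR true = true
[1.1.1.1.1.2] NOT true = false
[1.1.1.1.1] exactly-one(true, false) = true
[1.1.1.1.2.3.1] false OR false = false
[1.1.1.1.2.3] NOT false = true
[1.1.1.1.2] false OR false OR true = true
[1.1.1.1] true AND true = true
[1.1.1] NOT true = false
[1.1.2.1.1.2] false OR false = false
[1.1.2.1.1] true OR false = true
[1.1.2.1.2.2] false OR false = false
[1.1.2.1.2] true OR false = true
[1.1.2.1.3] exactly-one(false, false) = false
[1.1.2.1] exactly-one(true, true, false) = false
[1.1.2] NOT false = true
[1.1] false AND true = false
[1] NOT false = true
[2] true → true = true
[root] true AND true = true
Overall: true → paid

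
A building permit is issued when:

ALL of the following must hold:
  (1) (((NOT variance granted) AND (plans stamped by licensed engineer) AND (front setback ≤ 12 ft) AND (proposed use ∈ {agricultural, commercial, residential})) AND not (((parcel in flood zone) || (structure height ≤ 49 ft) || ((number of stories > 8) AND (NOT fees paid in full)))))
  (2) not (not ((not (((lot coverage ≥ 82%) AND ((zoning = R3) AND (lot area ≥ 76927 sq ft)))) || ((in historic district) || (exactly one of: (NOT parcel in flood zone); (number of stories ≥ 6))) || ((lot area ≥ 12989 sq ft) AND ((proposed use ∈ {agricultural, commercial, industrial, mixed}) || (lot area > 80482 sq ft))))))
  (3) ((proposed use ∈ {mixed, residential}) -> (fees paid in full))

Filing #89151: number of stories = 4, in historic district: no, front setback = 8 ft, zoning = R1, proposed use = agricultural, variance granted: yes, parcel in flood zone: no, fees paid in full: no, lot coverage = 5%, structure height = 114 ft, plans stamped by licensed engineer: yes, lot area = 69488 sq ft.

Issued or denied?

Denied

Atomic conditions:
  NOT variance granted: yes → false
  plans stamped by licensed engineer: yes → true
  front setback ≤ 12 ft: 8 ≤ 12 is true
  proposed use ∈ {agricultural, commercial, residential}: agricultural is in the set → true
  parcel in flood zone: no → false
  structure height ≤ 49 ft: 114 ≤ 49 is false
  number of stories > 8: 4 > 8 is false
  NOT fees paid in full: no → true
  lot coverage ≥ 82%: 5 ≥ 82 is false
  zoning = R3: R1 == R3 is false
  lot area ≥ 76927 sq ft: 69488 ≥ 76927 is false
  in historic district: no → false
  NOT parcel in flood zone: no → true
  number of stories ≥ 6: 4 ≥ 6 is false
  lot area ≥ 12989 sq ft: 69488 ≥ 12989 is true
  proposed use ∈ {agricultural, commercial, industrial, mixed}: agricultural is in the set → true
  lot area > 80482 sq ft: 69488 > 80482 is false
  proposed use ∈ {mixed, residential}: agricultural is not in the set → false
  fees paid in full: no → false
Combine:
[1.1] false AND true AND true AND true = false
[1.2.1.3] false AND true = false
[1.2.1] false OR false OR false = false
[1.2] NOT false = true
[1] false AND true = false
[2.1.1.1.1.2] false AND false = false
[2.1.1.1.1] false AND false = false
[2.1.1.1] NOT false = true
[2.1.1.2.2] exactly-one(true, false) = true
[2.1.1.2] false OR true = true
[2.1.1.3.2] true OR false = true
[2.1.1.3] true AND true = true
[2.1.1] true OR true OR true = true
[2.1] NOT true = false
[2] NOT false = true
[3] false → false (antecedent false ⇒ implication holds) = true
[root] false AND true AND true = false
Overall: false → denied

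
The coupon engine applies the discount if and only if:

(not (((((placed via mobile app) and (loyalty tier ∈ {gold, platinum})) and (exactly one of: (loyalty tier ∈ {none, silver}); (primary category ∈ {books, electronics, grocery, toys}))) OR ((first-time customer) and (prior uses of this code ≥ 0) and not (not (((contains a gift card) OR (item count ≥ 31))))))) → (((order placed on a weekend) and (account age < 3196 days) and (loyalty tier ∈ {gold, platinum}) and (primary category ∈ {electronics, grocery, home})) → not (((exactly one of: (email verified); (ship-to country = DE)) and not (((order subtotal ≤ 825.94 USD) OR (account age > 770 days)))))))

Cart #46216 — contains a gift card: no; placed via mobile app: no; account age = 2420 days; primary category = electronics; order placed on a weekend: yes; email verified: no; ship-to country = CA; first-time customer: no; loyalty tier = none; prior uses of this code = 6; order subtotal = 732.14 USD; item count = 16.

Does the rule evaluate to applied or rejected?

Applied

Atomic conditions:
  placed via mobile app: no → false
  loyalty tier ∈ {gold, platinum}: none is not in the set → false
  loyalty tier ∈ {none, silver}: none is in the set → true
  primary category ∈ {books, electronics, grocery, toys}: electronics is in the set → true
  first-time customer: no → false
  prior uses of this code ≥ 0: 6 ≥ 0 is true
  contains a gift card: no → false
  item count ≥ 31: 16 ≥ 31 is false
  order placed on a weekend: yes → true
  account age < 3196 days: 2420 < 3196 is true
  primary category ∈ {electronics, grocery, home}: electronics is in the set → true
  email verified: no → false
  ship-to country = DE: CA == DE is false
  order subtotal ≤ 825.94 USD: 732.14 ≤ 825.94 is true
  account age > 770 days: 2420 > 770 is true
Combine:
[1.1.1.1] false AND false = false
[1.1.1.2] exactly-one(true, true) = false
[1.1.1] false AND false = false
[1.1.2.3.1.1] false OR false = false
[1.1.2.3.1] NOT false = true
[1.1.2.3] NOT true = false
[1.1.2] false AND true AND false = false
[1.1] false OR false = false
[1] NOT false = true
[2.1] true AND true AND false AND true = false
[2.2.1.1] exactly-one(false, false) = false
[2.2.1.2.1] true OR true = true
[2.2.1.2] NOT true = false
[2.2.1] false AND false = false
[2.2] NOT false = true
[2] false → true (antecedent false ⇒ implication holds) = true
[root] true → true = true
Overall: true → applied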